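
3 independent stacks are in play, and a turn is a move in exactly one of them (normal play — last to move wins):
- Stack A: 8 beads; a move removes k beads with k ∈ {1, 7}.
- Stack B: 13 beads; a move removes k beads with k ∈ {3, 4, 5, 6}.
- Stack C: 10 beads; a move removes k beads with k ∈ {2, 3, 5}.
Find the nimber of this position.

0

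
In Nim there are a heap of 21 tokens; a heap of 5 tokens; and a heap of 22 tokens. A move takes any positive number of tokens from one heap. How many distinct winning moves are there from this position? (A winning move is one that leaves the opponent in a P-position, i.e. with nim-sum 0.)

3

Bitwise XOR of the heap sizes:
  10101  (21)
  00101  (5)
  10110  (22)
  -----
  00110  (6)
The overall nim-sum is X = 6. A heap of size p has a winning move iff p XOR X < p (reduce it to p XOR X).
  21: 21 XOR 6 = 19 < 21 — winning move (to 19).
  5: 5 XOR 6 = 3 < 5 — winning move (to 3).
  22: 22 XOR 6 = 16 < 22 — winning move (to 16).
That gives 3 winning moves.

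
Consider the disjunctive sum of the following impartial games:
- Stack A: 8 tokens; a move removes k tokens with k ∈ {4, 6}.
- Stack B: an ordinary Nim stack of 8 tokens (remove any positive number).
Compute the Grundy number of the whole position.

10

For stack A, compute g(0), g(1), … with moves {4, 6}:
g(0) = mex{} = 0
g(1) = mex{} = 0
g(2) = mex{} = 0
g(3) = mex{} = 0
g(4) = mex{0} = 1
g(5) = mex{0} = 1
g(6) = mex{0} = 1
g(7) = mex{0} = 1
g(8) = mex{0,1} = 2
So g(8) = 2.
Stack B is a plain Nim stack of size 8, so its Grundy value is 8.
The value of a disjunctive sum is the nim-sum of the parts.
Combined value = 2 XOR 8 = 10.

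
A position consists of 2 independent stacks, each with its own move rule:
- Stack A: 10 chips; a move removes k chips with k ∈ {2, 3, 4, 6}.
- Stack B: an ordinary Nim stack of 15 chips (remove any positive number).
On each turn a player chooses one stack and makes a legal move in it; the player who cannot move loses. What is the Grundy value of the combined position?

14

For stack A, compute g(0), g(1), … with moves {2, 3, 4, 6}:
k:     0  1  2  3  4  5  6  7  8  9 10
g(k):  0  0  1  1  2  2  3  3  0  0  1
So g(10) = 1.
Stack B is a plain Nim stack of size 15, so its Grundy value is 15.
By the Sprague-Grundy theorem, the Grundy value of a sum of independent games is the XOR of the component values.
Combined value = 1 ⊕ 15 = 14.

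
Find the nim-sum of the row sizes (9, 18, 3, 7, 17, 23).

Nim-sum: 9 ^ 18 ^ 3 ^ 7 ^ 17 ^ 23 = 25.

25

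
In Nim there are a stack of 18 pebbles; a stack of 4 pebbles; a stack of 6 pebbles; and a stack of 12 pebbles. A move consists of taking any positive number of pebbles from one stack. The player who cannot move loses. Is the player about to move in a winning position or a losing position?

Nim-sum: 18 ⊕ 4 ⊕ 6 ⊕ 12 = 28.
The nim-sum is 28 ≠ 0, so this is an N-position: the player to move can win.

Winning position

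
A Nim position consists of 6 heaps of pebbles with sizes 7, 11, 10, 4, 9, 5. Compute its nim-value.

Compute the nim-sum pairwise:
7 ⊕ 11 = 12
12 ⊕ 10 = 6
6 ⊕ 4 = 2
2 ⊕ 9 = 11
11 ⊕ 5 = 14

14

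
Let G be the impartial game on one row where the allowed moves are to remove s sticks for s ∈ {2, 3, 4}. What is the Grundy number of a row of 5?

Build the Grundy sequence with g(k) = mex{g(k−s) : s ∈ {2, 3, 4}, s ≤ k}:
k:     0  1  2  3  4  5
g(k):  0  0  1  1  2  2
So g(5) = 2.

2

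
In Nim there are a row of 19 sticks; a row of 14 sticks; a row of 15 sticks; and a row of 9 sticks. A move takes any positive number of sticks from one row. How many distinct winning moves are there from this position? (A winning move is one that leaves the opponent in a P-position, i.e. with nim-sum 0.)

Nim-sum: 19 ⊕ 14 ⊕ 15 ⊕ 9 = 27.
The overall nim-sum is X = 27. A row of size p has a winning move iff p XOR X < p (reduce it to p XOR X).
  19: 19 XOR 27 = 8 < 19 — winning move (to 8).
  14: 14 XOR 27 = 21 ≥ 14 — no move.
  15: 15 XOR 27 = 20 ≥ 15 — no move.
  9: 9 XOR 27 = 18 ≥ 9 — no move.
That gives 1 winning move.

1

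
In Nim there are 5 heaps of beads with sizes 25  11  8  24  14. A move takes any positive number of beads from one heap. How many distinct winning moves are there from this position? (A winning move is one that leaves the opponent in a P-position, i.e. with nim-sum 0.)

Write each in binary and XOR column by column:
  11001  (25)
  01011  (11)
  01000  (8)
  11000  (24)
  01110  (14)
  -----
  01100  (12)
The overall nim-sum is X = 12. A heap of size p has a winning move iff p XOR X < p (reduce it to p XOR X).
  25: 25 XOR 12 = 21 < 25 — winning move (to 21).
  11: 11 XOR 12 = 7 < 11 — winning move (to 7).
  8: 8 XOR 12 = 4 < 8 — winning move (to 4).
  24: 24 XOR 12 = 20 < 24 — winning move (to 20).
  14: 14 XOR 12 = 2 < 14 — winning move (to 2).
That gives 5 winning moves.

5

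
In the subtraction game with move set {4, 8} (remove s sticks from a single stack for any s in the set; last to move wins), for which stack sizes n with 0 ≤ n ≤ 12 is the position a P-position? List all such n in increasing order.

0, 1, 2, 3, 12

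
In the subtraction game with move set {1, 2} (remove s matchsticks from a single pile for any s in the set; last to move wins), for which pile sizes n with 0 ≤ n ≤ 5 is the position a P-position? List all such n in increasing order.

0, 3

Grundy values for subtraction set {1, 2}:
g(0) = mex{} = 0
g(1) = mex{0} = 1
g(2) = mex{0,1} = 2
g(3) = mex{1,2} = 0
g(4) = mex{0,2} = 1
g(5) = mex{0,1} = 2
The P-positions (g = 0) in 0..5 are 0, 3.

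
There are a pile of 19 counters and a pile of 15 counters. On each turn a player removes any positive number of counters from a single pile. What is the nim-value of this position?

Nim-sum: 19 ^ 15 = 28.

28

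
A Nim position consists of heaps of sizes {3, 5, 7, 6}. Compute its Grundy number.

7

Nim-sum: 3 ⊕ 5 ⊕ 7 ⊕ 6 = 7.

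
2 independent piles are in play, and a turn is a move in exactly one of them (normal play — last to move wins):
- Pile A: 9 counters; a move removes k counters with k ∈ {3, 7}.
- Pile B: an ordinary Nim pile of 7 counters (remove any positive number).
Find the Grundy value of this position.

6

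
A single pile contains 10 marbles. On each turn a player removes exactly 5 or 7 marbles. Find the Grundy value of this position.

Compute g(0), g(1), … for moves {5, 7}:
g(0) = mex{} = 0
g(1) = mex{} = 0
g(2) = mex{} = 0
g(3) = mex{} = 0
g(4) = mex{} = 0
g(5) = mex{0} = 1
g(6) = mex{0} = 1
g(7) = mex{0} = 1
g(8) = mex{0} = 1
g(9) = mex{0} = 1
g(10) = mex{0,1} = 2
So g(10) = 2.

2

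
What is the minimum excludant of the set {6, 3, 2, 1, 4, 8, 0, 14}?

5

The values 0, 1, 2, 3, 4 are all present; 5 is the first non-negative integer missing from the set.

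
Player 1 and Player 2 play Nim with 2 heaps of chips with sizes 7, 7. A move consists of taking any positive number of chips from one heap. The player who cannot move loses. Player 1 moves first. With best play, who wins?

Player 2 wins

Nim-sum: 7 XOR 7 = 0.
The nim-sum is 0, so this is a P-position: the player to move is in a losing position under optimal play; Player 1 is about to move from it and so loses — Player 2 wins.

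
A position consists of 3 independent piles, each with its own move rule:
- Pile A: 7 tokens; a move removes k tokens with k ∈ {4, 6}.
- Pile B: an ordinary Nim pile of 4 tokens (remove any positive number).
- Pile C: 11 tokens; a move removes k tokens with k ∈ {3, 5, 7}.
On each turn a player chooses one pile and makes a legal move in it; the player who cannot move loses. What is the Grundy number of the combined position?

For pile A, compute g(0), g(1), … with moves {4, 6}:
k:     0  1  2  3  4  5  6  7
g(k):  0  0  0  0  1  1  1  1
So g(7) = 1.
Pile B is a plain Nim pile of size 4, so its Grundy value is 4.
Grundy values for pile C (subtraction set {3, 5, 7}):
g(0) = mex{} = 0
g(1) = mex{} = 0
g(2) = mex{} = 0
g(3) = mex{0} = 1
g(4) = mex{0} = 1
g(5) = mex{0} = 1
g(6) = mex{0,1} = 2
g(7) = mex{0,1} = 2
g(8) = mex{0,1} = 2
g(9) = mex{0,1,2} = 3
g(10) = mex{1,2} = 0
g(11) = mex{1,2} = 0
So g(11) = 0.
By the Sprague-Grundy theorem, the Grundy value of a sum of independent games is the XOR of the component values.
Combined value = 1 XOR 4 XOR 0 = 5.

5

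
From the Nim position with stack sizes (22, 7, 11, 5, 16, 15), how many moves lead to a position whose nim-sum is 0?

0

In binary:
  10110  (22)
  00111  (7)
  01011  (11)
  00101  (5)
  10000  (16)
  01111  (15)
  -----
  00000  (0)
The nim-sum is already 0, so every move leaves a nonzero nim-sum — there are no winning moves.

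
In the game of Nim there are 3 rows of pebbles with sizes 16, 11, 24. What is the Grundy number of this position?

Compute the nim-sum pairwise:
16 ⊕ 11 = 27
27 ⊕ 24 = 3

3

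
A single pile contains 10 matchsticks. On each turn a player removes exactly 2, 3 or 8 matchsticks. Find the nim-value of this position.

Grundy values for subtraction set {2, 3, 8}:
g(0) = mex{} = 0
g(1) = mex{} = 0
g(2) = mex{0} = 1
g(3) = mex{0} = 1
g(4) = mex{0,1} = 2
g(5) = mex{1} = 0
g(6) = mex{1,2} = 0
g(7) = mex{0,2} = 1
g(8) = mex{0} = 1
g(9) = mex{0,1} = 2
g(10) = mex{1} = 0
So g(10) = 0.

0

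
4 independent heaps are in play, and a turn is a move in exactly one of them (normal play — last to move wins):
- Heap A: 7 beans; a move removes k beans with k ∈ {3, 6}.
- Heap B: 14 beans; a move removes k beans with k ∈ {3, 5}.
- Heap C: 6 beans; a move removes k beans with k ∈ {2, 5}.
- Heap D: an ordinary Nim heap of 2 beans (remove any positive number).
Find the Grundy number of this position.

For heap A, compute g(0), g(1), … with moves {3, 6}:
k:     0  1  2  3  4  5  6  7
g(k):  0  0  0  1  1  1  2  2
So g(7) = 2.
Grundy values for heap B (subtraction set {3, 5}):
g(0) = mex{} = 0
g(1) = mex{} = 0
g(2) = mex{} = 0
g(3) = mex{0} = 1
g(4) = mex{0} = 1
g(5) = mex{0} = 1
g(6) = mex{0,1} = 2
g(7) = mex{0,1} = 2
g(8) = mex{1} = 0
g(9) = mex{1,2} = 0
g(10) = mex{1,2} = 0
g(11) = mex{0,2} = 1
g(12) = mex{0,2} = 1
g(13) = mex{0} = 1
g(14) = mex{0,1} = 2
So g(14) = 2.
Build the Grundy sequence for heap C with g(k) = mex{g(k−s) : s ∈ {2, 5}, s ≤ k}:
g(0) = mex{} = 0
g(1) = mex{} = 0
g(2) = mex{0} = 1
g(3) = mex{0} = 1
g(4) = mex{1} = 0
g(5) = mex{0,1} = 2
g(6) = mex{0} = 1
So g(6) = 1.
Heap D is a plain Nim heap of size 2, so its Grundy value is 2.
By the Sprague-Grundy theorem, the Grundy value of a sum of independent games is the XOR of the component values.
Combined value = 2 ⊕ 2 ⊕ 1 ⊕ 2 = 3.

3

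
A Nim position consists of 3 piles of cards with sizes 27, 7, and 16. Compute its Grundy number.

12

Compute the nim-sum pairwise:
27 ⊕ 7 = 28
28 ⊕ 16 = 12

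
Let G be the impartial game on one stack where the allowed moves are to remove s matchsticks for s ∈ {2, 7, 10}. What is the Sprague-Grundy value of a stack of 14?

Grundy values for subtraction set {2, 7, 10}:
k:     0  1  2  3  4  5  6  7  8  9 10 11 12 13 14
g(k):  0  0  1  1  0  0  1  1  2  0  3  1  2  0  3
So g(14) = 3.

3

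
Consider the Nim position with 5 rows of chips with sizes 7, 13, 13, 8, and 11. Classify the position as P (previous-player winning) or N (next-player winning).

Write each in binary and XOR column by column:
  0111  (7)
  1101  (13)
  1101  (13)
  1000  (8)
  1011  (11)
  ----
  0100  (4)
The nim-sum is 4 ≠ 0, so this is an N-position: the player to move can win.

N-position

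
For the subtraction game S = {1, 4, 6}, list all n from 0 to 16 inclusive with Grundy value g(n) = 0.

0, 2, 5, 7, 10, 12, 15

Grundy values for subtraction set {1, 4, 6}:
k:     0  1  2  3  4  5  6  7  8  9 10 11 12 13 14 15 16
g(k):  0  1  0  1  2  0  1  0  1  2  0  1  0  1  2  0  1
The P-positions (g = 0) in 0..16 are 0, 2, 5, 7, 10, 12, 15.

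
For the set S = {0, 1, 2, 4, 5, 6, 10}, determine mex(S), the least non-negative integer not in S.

3

The values 0, 1, 2 are all present; 3 is the first non-negative integer missing from the set.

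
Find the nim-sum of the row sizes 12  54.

Compute the nim-sum pairwise:
12 ⊕ 54 = 58

58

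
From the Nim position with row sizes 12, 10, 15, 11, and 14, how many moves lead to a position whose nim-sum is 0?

Compute the nim-sum pairwise:
12 ^ 10 = 6
6 ^ 15 = 9
9 ^ 11 = 2
2 ^ 14 = 12
The overall nim-sum is X = 12. A row of size p has a winning move iff p XOR X < p (reduce it to p XOR X).
  12: 12 XOR 12 = 0 < 12 — winning move (to 0).
  10: 10 XOR 12 = 6 < 10 — winning move (to 6).
  15: 15 XOR 12 = 3 < 15 — winning move (to 3).
  11: 11 XOR 12 = 7 < 11 — winning move (to 7).
  14: 14 XOR 12 = 2 < 14 — winning move (to 2).
That gives 5 winning moves.

5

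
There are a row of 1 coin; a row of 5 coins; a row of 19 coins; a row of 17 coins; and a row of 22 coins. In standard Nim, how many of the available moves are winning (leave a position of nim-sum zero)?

3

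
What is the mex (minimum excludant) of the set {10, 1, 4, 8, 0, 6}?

The values 0, 1 are all present; 2 is the first non-negative integer missing from the set.

2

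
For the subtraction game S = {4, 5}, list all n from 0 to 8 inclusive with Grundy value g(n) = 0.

0, 1, 2, 3

Compute g(0), g(1), … for moves {4, 5}:
g(0) = mex{} = 0
g(1) = mex{} = 0
g(2) = mex{} = 0
g(3) = mex{} = 0
g(4) = mex{0} = 1
g(5) = mex{0} = 1
g(6) = mex{0} = 1
g(7) = mex{0} = 1
g(8) = mex{0,1} = 2
The P-positions (g = 0) in 0..8 are 0, 1, 2, 3.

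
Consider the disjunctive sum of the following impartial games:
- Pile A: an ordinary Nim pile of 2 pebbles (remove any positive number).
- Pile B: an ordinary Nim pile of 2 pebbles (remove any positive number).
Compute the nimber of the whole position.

0

Pile A is a plain Nim pile of size 2, so its Grundy value is 2.
Pile B is a plain Nim pile of size 2, so its Grundy value is 2.
The value of a disjunctive sum is the nim-sum of the parts.
Combined value = 2 ⊕ 2 = 0.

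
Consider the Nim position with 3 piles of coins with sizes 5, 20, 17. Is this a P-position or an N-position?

P-position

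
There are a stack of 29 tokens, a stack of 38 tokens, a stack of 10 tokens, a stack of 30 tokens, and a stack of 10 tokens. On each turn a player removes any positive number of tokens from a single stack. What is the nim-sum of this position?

37

In binary:
  011101  (29)
  100110  (38)
  001010  (10)
  011110  (30)
  001010  (10)
  ------
  100101  (37)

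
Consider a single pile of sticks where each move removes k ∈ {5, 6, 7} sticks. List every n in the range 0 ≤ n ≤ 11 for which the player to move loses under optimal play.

0, 1, 2, 3, 4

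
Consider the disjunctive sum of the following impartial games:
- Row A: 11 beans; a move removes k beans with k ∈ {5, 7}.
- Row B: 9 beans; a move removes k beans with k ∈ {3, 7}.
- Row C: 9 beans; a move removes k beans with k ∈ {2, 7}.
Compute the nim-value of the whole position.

Build the Grundy sequence for row A with g(k) = mex{g(k−s) : s ∈ {5, 7}, s ≤ k}:
k:     0  1  2  3  4  5  6  7  8  9 10 11
g(k):  0  0  0  0  0  1  1  1  1  1  2  2
So g(11) = 2.
For row B, compute g(0), g(1), … with moves {3, 7}:
k:     0  1  2  3  4  5  6  7  8  9
g(k):  0  0  0  1  1  1  0  2  2  1
So g(9) = 1.
Build the Grundy sequence for row C with g(k) = mex{g(k−s) : s ∈ {2, 7}, s ≤ k}:
k:     0  1  2  3  4  5  6  7  8  9
g(k):  0  0  1  1  0  0  1  1  2  0
So g(9) = 0.
By the Sprague-Grundy theorem, the Grundy value of a sum of independent games is the XOR of the component values.
Combined value = 2 XOR 1 XOR 0 = 3.

3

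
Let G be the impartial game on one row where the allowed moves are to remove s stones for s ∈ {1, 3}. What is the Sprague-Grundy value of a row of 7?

1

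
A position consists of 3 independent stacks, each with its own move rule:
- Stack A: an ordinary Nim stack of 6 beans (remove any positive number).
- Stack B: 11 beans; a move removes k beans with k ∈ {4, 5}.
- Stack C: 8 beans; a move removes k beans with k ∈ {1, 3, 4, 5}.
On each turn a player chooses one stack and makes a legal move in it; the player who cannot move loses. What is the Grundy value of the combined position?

6

Stack A is a plain Nim stack of size 6, so its Grundy value is 6.
Build the Grundy sequence for stack B with g(k) = mex{g(k−s) : s ∈ {4, 5}, s ≤ k}:
k:     0  1  2  3  4  5  6  7  8  9 10 11
g(k):  0  0  0  0  1  1  1  1  2  0  0  0
So g(11) = 0.
For stack C, compute g(0), g(1), … with moves {1, 3, 4, 5}:
g(0) = mex{} = 0
g(1) = mex{0} = 1
g(2) = mex{1} = 0
g(3) = mex{0} = 1
g(4) = mex{0,1} = 2
g(5) = mex{0,1,2} = 3
g(6) = mex{0,1,3} = 2
g(7) = mex{0,1,2} = 3
g(8) = mex{1,2,3} = 0
So g(8) = 0.
The value of a disjunctive sum is the nim-sum of the parts.
Combined value = 6 XOR 0 XOR 0 = 6.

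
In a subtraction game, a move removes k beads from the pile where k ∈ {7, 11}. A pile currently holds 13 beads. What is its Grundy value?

1

Compute g(0), g(1), … for moves {7, 11}:
k:     0  1  2  3  4  5  6  7  8  9 10 11 12 13
g(k):  0  0  0  0  0  0  0  1  1  1  1  1  1  1
So g(13) = 1.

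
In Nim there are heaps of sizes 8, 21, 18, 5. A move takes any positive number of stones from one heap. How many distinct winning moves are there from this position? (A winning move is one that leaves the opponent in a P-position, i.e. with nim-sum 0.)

Compute the nim-sum pairwise:
8 ⊕ 21 = 29
29 ⊕ 18 = 15
15 ⊕ 5 = 10
The overall nim-sum is X = 10. A heap of size p has a winning move iff p XOR X < p (reduce it to p XOR X).
  8: 8 XOR 10 = 2 < 8 — winning move (to 2).
  21: 21 XOR 10 = 31 ≥ 21 — no move.
  18: 18 XOR 10 = 24 ≥ 18 — no move.
  5: 5 XOR 10 = 15 ≥ 5 — no move.
That gives 1 winning move.

1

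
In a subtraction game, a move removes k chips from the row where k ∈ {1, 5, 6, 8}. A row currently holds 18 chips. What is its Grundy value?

Compute g(0), g(1), … for moves {1, 5, 6, 8}:
k:     0  1  2  3  4  5  6  7  8  9 10 11 12 13 14 15 16 17 18
g(k):  0  1  0  1  0  1  2  3  2  3  2  0  1  0  1  0  1  2  3
So g(18) = 3.

3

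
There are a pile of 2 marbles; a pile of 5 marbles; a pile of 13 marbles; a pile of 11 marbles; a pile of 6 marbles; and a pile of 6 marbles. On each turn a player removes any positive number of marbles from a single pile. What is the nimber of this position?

1

Nim-sum: 2 XOR 5 XOR 13 XOR 11 XOR 6 XOR 6 = 1.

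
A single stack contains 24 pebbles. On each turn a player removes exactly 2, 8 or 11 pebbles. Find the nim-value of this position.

0

Grundy values for subtraction set {2, 8, 11}:
k:     0  1  2  3  4  5  6  7  8  9 10 11 12 13 14 15 16 17 18 19 20 21 22 23 24
g(k):  0  0  1  1  0  0  1  1  2  2  0  3  1  2  0  3  1  0  2  1  0  3  1  0  0
So g(24) = 0.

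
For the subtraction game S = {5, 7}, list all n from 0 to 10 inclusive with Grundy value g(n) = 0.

0, 1, 2, 3, 4

Build the Grundy sequence with g(k) = mex{g(k−s) : s ∈ {5, 7}, s ≤ k}:
g(0) = mex{} = 0
g(1) = mex{} = 0
g(2) = mex{} = 0
g(3) = mex{} = 0
g(4) = mex{} = 0
g(5) = mex{0} = 1
g(6) = mex{0} = 1
g(7) = mex{0} = 1
g(8) = mex{0} = 1
g(9) = mex{0} = 1
g(10) = mex{0,1} = 2
The P-positions (g = 0) in 0..10 are 0, 1, 2, 3, 4.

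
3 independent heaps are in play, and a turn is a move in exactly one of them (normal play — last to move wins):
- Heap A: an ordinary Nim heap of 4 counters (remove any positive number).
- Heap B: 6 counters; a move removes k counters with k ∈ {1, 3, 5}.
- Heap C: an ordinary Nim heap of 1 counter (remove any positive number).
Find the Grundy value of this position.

Heap A is a plain Nim heap of size 4, so its Grundy value is 4.
Build the Grundy sequence for heap B with g(k) = mex{g(k−s) : s ∈ {1, 3, 5}, s ≤ k}:
g(0) = mex{} = 0
g(1) = mex{0} = 1
g(2) = mex{1} = 0
g(3) = mex{0} = 1
g(4) = mex{1} = 0
g(5) = mex{0} = 1
g(6) = mex{1} = 0
So g(6) = 0.
Heap C is a plain Nim heap of size 1, so its Grundy value is 1.
The value of a disjunctive sum is the nim-sum of the parts.
Combined value = 4 XOR 0 XOR 1 = 5.

5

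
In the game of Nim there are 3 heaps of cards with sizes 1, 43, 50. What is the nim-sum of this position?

Nim-sum: 1 XOR 43 XOR 50 = 24.

24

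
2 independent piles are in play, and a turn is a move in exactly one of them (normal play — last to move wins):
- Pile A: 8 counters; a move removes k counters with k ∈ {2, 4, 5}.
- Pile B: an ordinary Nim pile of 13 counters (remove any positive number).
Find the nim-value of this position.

13

Build the Grundy sequence for pile A with g(k) = mex{g(k−s) : s ∈ {2, 4, 5}, s ≤ k}:
k:     0  1  2  3  4  5  6  7  8
g(k):  0  0  1  1  2  2  3  0  0
So g(8) = 0.
Pile B is a plain Nim pile of size 13, so its Grundy value is 13.
By the Sprague-Grundy theorem, the Grundy value of a sum of independent games is the XOR of the component values.
Combined value = 0 XOR 13 = 13.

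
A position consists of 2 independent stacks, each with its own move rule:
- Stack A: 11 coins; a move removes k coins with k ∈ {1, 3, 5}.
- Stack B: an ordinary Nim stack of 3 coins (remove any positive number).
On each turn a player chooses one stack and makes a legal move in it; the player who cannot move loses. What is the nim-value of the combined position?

2

Grundy values for stack A (subtraction set {1, 3, 5}):
k:     0  1  2  3  4  5  6  7  8  9 10 11
g(k):  0  1  0  1  0  1  0  1  0  1  0  1
So g(11) = 1.
Stack B is a plain Nim stack of size 3, so its Grundy value is 3.
By the Sprague-Grundy theorem, the Grundy value of a sum of independent games is the XOR of the component values.
Combined value = 1 ⊕ 3 = 2.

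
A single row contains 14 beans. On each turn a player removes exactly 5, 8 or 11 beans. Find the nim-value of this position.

2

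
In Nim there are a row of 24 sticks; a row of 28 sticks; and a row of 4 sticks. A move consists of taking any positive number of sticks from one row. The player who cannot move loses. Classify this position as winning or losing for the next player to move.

Nim-sum: 24 ^ 28 ^ 4 = 0.
The nim-sum is 0, so this is a P-position: the player to move is in a losing position under optimal play.

Losing position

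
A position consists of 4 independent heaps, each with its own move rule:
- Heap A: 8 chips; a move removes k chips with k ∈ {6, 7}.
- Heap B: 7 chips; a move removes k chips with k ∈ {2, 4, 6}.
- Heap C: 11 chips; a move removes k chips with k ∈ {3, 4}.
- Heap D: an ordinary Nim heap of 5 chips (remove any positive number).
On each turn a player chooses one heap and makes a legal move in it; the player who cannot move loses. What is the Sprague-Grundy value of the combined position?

Build the Grundy sequence for heap A with g(k) = mex{g(k−s) : s ∈ {6, 7}, s ≤ k}:
g(0) = mex{} = 0
g(1) = mex{} = 0
g(2) = mex{} = 0
g(3) = mex{} = 0
g(4) = mex{} = 0
g(5) = mex{} = 0
g(6) = mex{0} = 1
g(7) = mex{0} = 1
g(8) = mex{0} = 1
So g(8) = 1.
Grundy values for heap B (subtraction set {2, 4, 6}):
g(0) = mex{} = 0
g(1) = mex{} = 0
g(2) = mex{0} = 1
g(3) = mex{0} = 1
g(4) = mex{0,1} = 2
g(5) = mex{0,1} = 2
g(6) = mex{0,1,2} = 3
g(7) = mex{0,1,2} = 3
So g(7) = 3.
Grundy values for heap C (subtraction set {3, 4}):
g(0) = mex{} = 0
g(1) = mex{} = 0
g(2) = mex{} = 0
g(3) = mex{0} = 1
g(4) = mex{0} = 1
g(5) = mex{0} = 1
g(6) = mex{0,1} = 2
g(7) = mex{1} = 0
g(8) = mex{1} = 0
g(9) = mex{1,2} = 0
g(10) = mex{0,2} = 1
g(11) = mex{0} = 1
So g(11) = 1.
Heap D is a plain Nim heap of size 5, so its Grundy value is 5.
The value of a disjunctive sum is the nim-sum of the parts.
Combined value = 1 XOR 3 XOR 1 XOR 5 = 6.

6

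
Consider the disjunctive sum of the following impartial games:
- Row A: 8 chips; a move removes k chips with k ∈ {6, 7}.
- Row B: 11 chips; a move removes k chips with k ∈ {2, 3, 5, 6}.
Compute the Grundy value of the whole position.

Build the Grundy sequence for row A with g(k) = mex{g(k−s) : s ∈ {6, 7}, s ≤ k}:
g(0) = mex{} = 0
g(1) = mex{} = 0
g(2) = mex{} = 0
g(3) = mex{} = 0
g(4) = mex{} = 0
g(5) = mex{} = 0
g(6) = mex{0} = 1
g(7) = mex{0} = 1
g(8) = mex{0} = 1
So g(8) = 1.
For row B, compute g(0), g(1), … with moves {2, 3, 5, 6}:
k:     0  1  2  3  4  5  6  7  8  9 10 11
g(k):  0  0  1  1  2  2  3  3  0  0  1  1
So g(11) = 1.
By the Sprague-Grundy theorem, the Grundy value of a sum of independent games is the XOR of the component values.
Combined value = 1 ⊕ 1 = 0.

0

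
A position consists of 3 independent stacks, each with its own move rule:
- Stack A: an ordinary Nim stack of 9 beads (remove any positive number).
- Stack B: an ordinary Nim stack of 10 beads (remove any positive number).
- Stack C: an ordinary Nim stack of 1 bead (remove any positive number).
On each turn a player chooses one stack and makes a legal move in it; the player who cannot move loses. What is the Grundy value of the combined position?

2

Stack A is a plain Nim stack of size 9, so its Grundy value is 9.
Stack B is a plain Nim stack of size 10, so its Grundy value is 10.
Stack C is a plain Nim stack of size 1, so its Grundy value is 1.
The value of a disjunctive sum is the nim-sum of the parts.
Combined value = 9 XOR 10 XOR 1 = 2.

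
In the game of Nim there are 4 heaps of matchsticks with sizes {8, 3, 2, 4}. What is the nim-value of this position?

Compute the nim-sum pairwise:
8 XOR 3 = 11
11 XOR 2 = 9
9 XOR 4 = 13

13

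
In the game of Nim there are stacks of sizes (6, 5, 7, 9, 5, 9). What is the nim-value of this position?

Nim-sum: 6 XOR 5 XOR 7 XOR 9 XOR 5 XOR 9 = 1.

1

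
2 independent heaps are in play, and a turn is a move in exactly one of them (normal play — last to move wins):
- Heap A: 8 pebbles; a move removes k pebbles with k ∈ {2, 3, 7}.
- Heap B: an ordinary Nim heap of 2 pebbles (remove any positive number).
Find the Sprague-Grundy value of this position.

3

For heap A, compute g(0), g(1), … with moves {2, 3, 7}:
g(0) = mex{} = 0
g(1) = mex{} = 0
g(2) = mex{0} = 1
g(3) = mex{0} = 1
g(4) = mex{0,1} = 2
g(5) = mex{1} = 0
g(6) = mex{1,2} = 0
g(7) = mex{0,2} = 1
g(8) = mex{0} = 1
So g(8) = 1.
Heap B is a plain Nim heap of size 2, so its Grundy value is 2.
By the Sprague-Grundy theorem, the Grundy value of a sum of independent games is the XOR of the component values.
Combined value = 1 ⊕ 2 = 3.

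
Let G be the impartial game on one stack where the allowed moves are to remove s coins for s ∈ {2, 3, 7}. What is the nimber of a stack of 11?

0

Build the Grundy sequence with g(k) = mex{g(k−s) : s ∈ {2, 3, 7}, s ≤ k}:
k:     0  1  2  3  4  5  6  7  8  9 10 11
g(k):  0  0  1  1  2  0  0  1  1  2  0  0
So g(11) = 0.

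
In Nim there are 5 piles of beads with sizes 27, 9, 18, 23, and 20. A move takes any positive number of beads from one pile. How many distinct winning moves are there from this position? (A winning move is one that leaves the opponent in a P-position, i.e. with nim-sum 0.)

Compute the nim-sum pairwise:
27 XOR 9 = 18
18 XOR 18 = 0
0 XOR 23 = 23
23 XOR 20 = 3
The overall nim-sum is X = 3. A pile of size p has a winning move iff p XOR X < p (reduce it to p XOR X).
  27: 27 XOR 3 = 24 < 27 — winning move (to 24).
  9: 9 XOR 3 = 10 ≥ 9 — no move.
  18: 18 XOR 3 = 17 < 18 — winning move (to 17).
  23: 23 XOR 3 = 20 < 23 — winning move (to 20).
  20: 20 XOR 3 = 23 ≥ 20 — no move.
That gives 3 winning moves.

3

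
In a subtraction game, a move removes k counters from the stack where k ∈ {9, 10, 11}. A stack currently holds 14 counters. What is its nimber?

Grundy values for subtraction set {9, 10, 11}:
k:     0  1  2  3  4  5  6  7  8  9 10 11 12 13 14
g(k):  0  0  0  0  0  0  0  0  0  1  1  1  1  1  1
So g(14) = 1.

1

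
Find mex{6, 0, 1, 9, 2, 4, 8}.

3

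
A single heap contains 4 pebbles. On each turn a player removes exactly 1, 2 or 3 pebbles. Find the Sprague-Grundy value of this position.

0

Grundy values for subtraction set {1, 2, 3}:
g(0) = mex{} = 0
g(1) = mex{0} = 1
g(2) = mex{0,1} = 2
g(3) = mex{0,1,2} = 3
g(4) = mex{1,2,3} = 0
So g(4) = 0.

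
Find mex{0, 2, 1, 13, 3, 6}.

The values 0, 1, 2, 3 are all present; 4 is the first non-negative integer missing from the set.

4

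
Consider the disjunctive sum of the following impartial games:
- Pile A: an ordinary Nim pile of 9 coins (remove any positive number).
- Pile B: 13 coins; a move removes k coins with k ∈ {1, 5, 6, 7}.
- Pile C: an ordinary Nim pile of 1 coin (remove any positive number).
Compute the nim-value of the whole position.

9

Pile A is a plain Nim pile of size 9, so its Grundy value is 9.
Grundy values for pile B (subtraction set {1, 5, 6, 7}):
g(0) = mex{} = 0
g(1) = mex{0} = 1
g(2) = mex{1} = 0
g(3) = mex{0} = 1
g(4) = mex{1} = 0
g(5) = mex{0} = 1
g(6) = mex{0,1} = 2
g(7) = mex{0,1,2} = 3
g(8) = mex{0,1,3} = 2
g(9) = mex{0,1,2} = 3
g(10) = mex{0,1,3} = 2
g(11) = mex{0,1,2} = 3
g(12) = mex{1,2,3} = 0
g(13) = mex{0,2,3} = 1
So g(13) = 1.
Pile C is a plain Nim pile of size 1, so its Grundy value is 1.
The value of a disjunctive sum is the nim-sum of the parts.
Combined value = 9 ⊕ 1 ⊕ 1 = 9.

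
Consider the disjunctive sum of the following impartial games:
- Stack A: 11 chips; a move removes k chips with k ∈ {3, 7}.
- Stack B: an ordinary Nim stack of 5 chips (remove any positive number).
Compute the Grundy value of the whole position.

5

Grundy values for stack A (subtraction set {3, 7}):
g(0) = mex{} = 0
g(1) = mex{} = 0
g(2) = mex{} = 0
g(3) = mex{0} = 1
g(4) = mex{0} = 1
g(5) = mex{0} = 1
g(6) = mex{1} = 0
g(7) = mex{0,1} = 2
g(8) = mex{0,1} = 2
g(9) = mex{0} = 1
g(10) = mex{1,2} = 0
g(11) = mex{1,2} = 0
So g(11) = 0.
Stack B is a plain Nim stack of size 5, so its Grundy value is 5.
The value of a disjunctive sum is the nim-sum of the parts.
Combined value = 0 XOR 5 = 5.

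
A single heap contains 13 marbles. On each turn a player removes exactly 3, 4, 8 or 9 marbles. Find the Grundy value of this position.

0

Compute g(0), g(1), … for moves {3, 4, 8, 9}:
g(0) = mex{} = 0
g(1) = mex{} = 0
g(2) = mex{} = 0
g(3) = mex{0} = 1
g(4) = mex{0} = 1
g(5) = mex{0} = 1
g(6) = mex{0,1} = 2
g(7) = mex{1} = 0
g(8) = mex{0,1} = 2
g(9) = mex{0,1,2} = 3
g(10) = mex{0,2} = 1
g(11) = mex{0,1,2} = 3
g(12) = mex{1,2,3} = 0
g(13) = mex{1,3} = 0
So g(13) = 0.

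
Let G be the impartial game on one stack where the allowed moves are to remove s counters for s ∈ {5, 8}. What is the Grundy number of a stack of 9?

1

Grundy values for subtraction set {5, 8}:
g(0) = mex{} = 0
g(1) = mex{} = 0
g(2) = mex{} = 0
g(3) = mex{} = 0
g(4) = mex{} = 0
g(5) = mex{0} = 1
g(6) = mex{0} = 1
g(7) = mex{0} = 1
g(8) = mex{0} = 1
g(9) = mex{0} = 1
So g(9) = 1.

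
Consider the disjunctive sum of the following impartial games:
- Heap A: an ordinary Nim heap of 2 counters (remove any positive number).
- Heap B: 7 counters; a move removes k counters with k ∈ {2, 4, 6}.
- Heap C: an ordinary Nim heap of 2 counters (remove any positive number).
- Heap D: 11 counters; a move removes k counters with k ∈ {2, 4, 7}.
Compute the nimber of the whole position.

2

Heap A is a plain Nim heap of size 2, so its Grundy value is 2.
Grundy values for heap B (subtraction set {2, 4, 6}):
k:     0  1  2  3  4  5  6  7
g(k):  0  0  1  1  2  2  3  3
So g(7) = 3.
Heap C is a plain Nim heap of size 2, so its Grundy value is 2.
Build the Grundy sequence for heap D with g(k) = mex{g(k−s) : s ∈ {2, 4, 7}, s ≤ k}:
g(0) = mex{} = 0
g(1) = mex{} = 0
g(2) = mex{0} = 1
g(3) = mex{0} = 1
g(4) = mex{0,1} = 2
g(5) = mex{0,1} = 2
g(6) = mex{1,2} = 0
g(7) = mex{0,1,2} = 3
g(8) = mex{0,2} = 1
g(9) = mex{1,2,3} = 0
g(10) = mex{0,1} = 2
g(11) = mex{0,2,3} = 1
So g(11) = 1.
The value of a disjunctive sum is the nim-sum of the parts.
Combined value = 2 ⊕ 3 ⊕ 2 ⊕ 1 = 2.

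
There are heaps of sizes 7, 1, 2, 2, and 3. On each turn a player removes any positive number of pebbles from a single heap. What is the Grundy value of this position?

Compute the nim-sum pairwise:
7 ^ 1 = 6
6 ^ 2 = 4
4 ^ 2 = 6
6 ^ 3 = 5

5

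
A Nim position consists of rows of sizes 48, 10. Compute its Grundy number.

58

Write each in binary and XOR column by column:
  110000  (48)
  001010  (10)
  ------
  111010  (58)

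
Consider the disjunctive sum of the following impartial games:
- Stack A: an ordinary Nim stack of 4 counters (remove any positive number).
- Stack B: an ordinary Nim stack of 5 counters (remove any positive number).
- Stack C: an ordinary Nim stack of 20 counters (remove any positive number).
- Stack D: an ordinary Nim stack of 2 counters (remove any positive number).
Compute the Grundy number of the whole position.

Stack A is a plain Nim stack of size 4, so its Grundy value is 4.
Stack B is a plain Nim stack of size 5, so its Grundy value is 5.
Stack C is a plain Nim stack of size 20, so its Grundy value is 20.
Stack D is a plain Nim stack of size 2, so its Grundy value is 2.
The value of a disjunctive sum is the nim-sum of the parts.
Combined value = 4 ⊕ 5 ⊕ 20 ⊕ 2 = 23.

23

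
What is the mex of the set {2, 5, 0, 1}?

3

The values 0, 1, 2 are all present; 3 is the first non-negative integer missing from the set.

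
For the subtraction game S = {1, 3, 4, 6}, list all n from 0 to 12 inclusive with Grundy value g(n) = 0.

Compute g(0), g(1), … for moves {1, 3, 4, 6}:
g(0) = mex{} = 0
g(1) = mex{0} = 1
g(2) = mex{1} = 0
g(3) = mex{0} = 1
g(4) = mex{0,1} = 2
g(5) = mex{0,1,2} = 3
g(6) = mex{0,1,3} = 2
g(7) = mex{1,2} = 0
g(8) = mex{0,2,3} = 1
g(9) = mex{1,2,3} = 0
g(10) = mex{0,2} = 1
g(11) = mex{0,1,3} = 2
g(12) = mex{0,1,2} = 3
The P-positions (g = 0) in 0..12 are 0, 2, 7, 9.

0, 2, 7, 9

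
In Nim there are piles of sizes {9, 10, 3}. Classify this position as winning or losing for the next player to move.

In binary:
  1001  (9)
  1010  (10)
  0011  (3)
  ----
  0000  (0)
The nim-sum is 0, so this is a P-position: the player to move is in a losing position under optimal play.

Losing position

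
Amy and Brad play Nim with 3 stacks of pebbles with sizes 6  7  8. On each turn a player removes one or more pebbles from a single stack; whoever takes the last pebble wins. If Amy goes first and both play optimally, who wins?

Nim-sum: 6 XOR 7 XOR 8 = 9.
The nim-sum is 9 ≠ 0, so this is an N-position: the player to move can win; Amy has a winning move.

Amy wins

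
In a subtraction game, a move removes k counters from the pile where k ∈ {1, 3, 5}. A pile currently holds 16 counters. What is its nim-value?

0

Compute g(0), g(1), … for moves {1, 3, 5}:
k:     0  1  2  3  4  5  6  7  8  9 10 11 12 13 14 15 16
g(k):  0  1  0  1  0  1  0  1  0  1  0  1  0  1  0  1  0
So g(16) = 0.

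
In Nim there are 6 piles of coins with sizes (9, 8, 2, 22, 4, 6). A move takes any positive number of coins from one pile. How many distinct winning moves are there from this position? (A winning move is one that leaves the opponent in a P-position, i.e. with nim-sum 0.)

1

Nim-sum: 9 ⊕ 8 ⊕ 2 ⊕ 22 ⊕ 4 ⊕ 6 = 23.
The overall nim-sum is X = 23. A pile of size p has a winning move iff p XOR X < p (reduce it to p XOR X).
  9: 9 XOR 23 = 30 ≥ 9 — no move.
  8: 8 XOR 23 = 31 ≥ 8 — no move.
  2: 2 XOR 23 = 21 ≥ 2 — no move.
  22: 22 XOR 23 = 1 < 22 — winning move (to 1).
  4: 4 XOR 23 = 19 ≥ 4 — no move.
  6: 6 XOR 23 = 17 ≥ 6 — no move.
That gives 1 winning move.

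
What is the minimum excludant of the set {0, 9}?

0 is in the set but 1 is not, so the mex is 1.

1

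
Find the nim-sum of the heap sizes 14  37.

43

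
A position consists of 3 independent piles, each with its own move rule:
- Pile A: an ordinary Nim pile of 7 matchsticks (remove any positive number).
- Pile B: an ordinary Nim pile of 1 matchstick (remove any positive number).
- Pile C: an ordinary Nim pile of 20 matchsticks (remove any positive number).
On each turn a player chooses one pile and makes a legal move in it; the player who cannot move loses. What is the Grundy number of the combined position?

Pile A is a plain Nim pile of size 7, so its Grundy value is 7.
Pile B is a plain Nim pile of size 1, so its Grundy value is 1.
Pile C is a plain Nim pile of size 20, so its Grundy value is 20.
By the Sprague-Grundy theorem, the Grundy value of a sum of independent games is the XOR of the component values.
Combined value = 7 ⊕ 1 ⊕ 20 = 18.

18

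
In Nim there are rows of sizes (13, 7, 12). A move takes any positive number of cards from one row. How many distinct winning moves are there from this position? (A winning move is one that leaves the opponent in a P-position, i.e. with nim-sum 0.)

3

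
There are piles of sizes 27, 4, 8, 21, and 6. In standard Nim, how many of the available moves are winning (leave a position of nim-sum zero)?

Nim-sum: 27 ^ 4 ^ 8 ^ 21 ^ 6 = 4.
The overall nim-sum is X = 4. A pile of size p has a winning move iff p XOR X < p (reduce it to p XOR X).
  27: 27 XOR 4 = 31 ≥ 27 — no move.
  4: 4 XOR 4 = 0 < 4 — winning move (to 0).
  8: 8 XOR 4 = 12 ≥ 8 — no move.
  21: 21 XOR 4 = 17 < 21 — winning move (to 17).
  6: 6 XOR 4 = 2 < 6 — winning move (to 2).
That gives 3 winning moves.

3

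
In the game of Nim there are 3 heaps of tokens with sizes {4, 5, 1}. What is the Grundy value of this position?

0

Compute the nim-sum pairwise:
4 ⊕ 5 = 1
1 ⊕ 1 = 0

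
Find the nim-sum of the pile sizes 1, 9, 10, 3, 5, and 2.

In binary:
  0001  (1)
  1001  (9)
  1010  (10)
  0011  (3)
  0101  (5)
  0010  (2)
  ----
  0110  (6)

6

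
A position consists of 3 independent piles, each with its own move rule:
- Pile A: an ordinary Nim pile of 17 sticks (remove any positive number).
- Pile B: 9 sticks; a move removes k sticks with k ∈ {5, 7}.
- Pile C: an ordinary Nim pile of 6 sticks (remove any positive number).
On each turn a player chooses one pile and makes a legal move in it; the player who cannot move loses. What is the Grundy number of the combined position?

Pile A is a plain Nim pile of size 17, so its Grundy value is 17.
For pile B, compute g(0), g(1), … with moves {5, 7}:
g(0) = mex{} = 0
g(1) = mex{} = 0
g(2) = mex{} = 0
g(3) = mex{} = 0
g(4) = mex{} = 0
g(5) = mex{0} = 1
g(6) = mex{0} = 1
g(7) = mex{0} = 1
g(8) = mex{0} = 1
g(9) = mex{0} = 1
So g(9) = 1.
Pile C is a plain Nim pile of size 6, so its Grundy value is 6.
By the Sprague-Grundy theorem, the Grundy value of a sum of independent games is the XOR of the component values.
Combined value = 17 ⊕ 1 ⊕ 6 = 22.

22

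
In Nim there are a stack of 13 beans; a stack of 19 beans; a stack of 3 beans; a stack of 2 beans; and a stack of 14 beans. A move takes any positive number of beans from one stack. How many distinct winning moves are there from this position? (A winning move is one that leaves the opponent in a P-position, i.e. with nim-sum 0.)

Compute the nim-sum pairwise:
13 ^ 19 = 30
30 ^ 3 = 29
29 ^ 2 = 31
31 ^ 14 = 17
The overall nim-sum is X = 17. A stack of size p has a winning move iff p XOR X < p (reduce it to p XOR X).
  13: 13 XOR 17 = 28 ≥ 13 — no move.
  19: 19 XOR 17 = 2 < 19 — winning move (to 2).
  3: 3 XOR 17 = 18 ≥ 3 — no move.
  2: 2 XOR 17 = 19 ≥ 2 — no move.
  14: 14 XOR 17 = 31 ≥ 14 — no move.
That gives 1 winning move.

1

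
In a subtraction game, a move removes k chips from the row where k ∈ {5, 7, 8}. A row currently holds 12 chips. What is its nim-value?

Build the Grundy sequence with g(k) = mex{g(k−s) : s ∈ {5, 7, 8}, s ≤ k}:
g(0) = mex{} = 0
g(1) = mex{} = 0
g(2) = mex{} = 0
g(3) = mex{} = 0
g(4) = mex{} = 0
g(5) = mex{0} = 1
g(6) = mex{0} = 1
g(7) = mex{0} = 1
g(8) = mex{0} = 1
g(9) = mex{0} = 1
g(10) = mex{0,1} = 2
g(11) = mex{0,1} = 2
g(12) = mex{0,1} = 2
So g(12) = 2.

2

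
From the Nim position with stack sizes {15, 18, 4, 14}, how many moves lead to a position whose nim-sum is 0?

1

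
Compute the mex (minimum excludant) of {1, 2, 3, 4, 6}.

0

0 is not in the set, so the mex is 0.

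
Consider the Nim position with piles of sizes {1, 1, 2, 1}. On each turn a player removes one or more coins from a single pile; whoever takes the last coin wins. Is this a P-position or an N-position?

Bitwise XOR of the heap sizes:
  01  (1)
  01  (1)
  10  (2)
  01  (1)
  --
  11  (3)
The nim-sum is 3 ≠ 0, so this is an N-position: the player to move can win.

N-position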